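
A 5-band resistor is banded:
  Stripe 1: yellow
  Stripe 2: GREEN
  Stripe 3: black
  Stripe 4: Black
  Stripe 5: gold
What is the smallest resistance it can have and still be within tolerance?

Yellow → 4 (first significant figure)
Green → 5 (second significant figure)
Black → 0 (third significant figure)
Black → ×1 multiplier
Gold → ±5% tolerance
450 × 1 = 450 Ω
Smallest = 450 × (1 − 5/100) = 427.5 Ω.

427.5 Ω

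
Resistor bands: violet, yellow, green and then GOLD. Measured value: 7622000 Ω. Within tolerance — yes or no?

Violet → 7 (first significant figure)
Yellow → 4 (second significant figure)
Green → ×10^5 multiplier
Gold → ±5% tolerance
74 × 100000 = 7400000 Ω
Allowed range: 7030000 Ω to 7770000 Ω.
7622000 Ω lies inside that range.

yes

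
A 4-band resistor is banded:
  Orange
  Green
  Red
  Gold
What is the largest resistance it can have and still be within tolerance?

Orange → 3 (first significant figure)
Green → 5 (second significant figure)
Red → ×10^2 multiplier
Gold → ±5% tolerance
35 × 100 = 3500 Ω
Largest = 3500 × (1 + 5/100) = 3675 Ω.

3675 Ω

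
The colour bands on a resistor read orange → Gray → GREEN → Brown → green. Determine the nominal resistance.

Orange → 3 (first significant figure)
Grey → 8 (second significant figure)
Green → 5 (third significant figure)
Brown → ×10 multiplier
385 × 10 = 3850 Ω

3850 Ω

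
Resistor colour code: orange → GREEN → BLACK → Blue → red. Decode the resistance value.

350000000 Ω

Orange → 3 (first significant figure)
Green → 5 (second significant figure)
Black → 0 (third significant figure)
Blue → ×10^6 multiplier
350 × 1000000 = 350000000 Ω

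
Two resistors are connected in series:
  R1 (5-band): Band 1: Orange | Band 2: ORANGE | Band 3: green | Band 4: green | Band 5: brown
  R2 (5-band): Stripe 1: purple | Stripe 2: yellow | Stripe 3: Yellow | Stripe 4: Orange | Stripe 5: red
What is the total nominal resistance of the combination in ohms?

R1: orange, orange, green → 335; green ×10^5 → 33500000 Ω.
R2: violet, yellow, yellow → 744; orange ×10^3 → 744000 Ω.
Series: 33500000 + 744000 = 34244000 Ω.

34244000 Ω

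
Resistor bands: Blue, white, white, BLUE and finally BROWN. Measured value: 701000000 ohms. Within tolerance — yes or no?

yes

Blue → 6 (first significant figure)
White → 9 (second significant figure)
White → 9 (third significant figure)
Blue → ×10^6 multiplier
Brown → ±1% tolerance
699 × 1000000 = 699000000 Ω
Allowed range: 692010000 Ω to 705990000 Ω.
701000000 ohms lies inside that range.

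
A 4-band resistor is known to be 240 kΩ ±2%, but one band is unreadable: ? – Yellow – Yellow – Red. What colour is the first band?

240000 Ω = 24 × 10^4.
The first band gives digit 2 of the significand, and 2 is red.

red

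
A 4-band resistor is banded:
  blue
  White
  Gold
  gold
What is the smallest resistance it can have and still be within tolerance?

6.555 Ω

Blue → 6 (first significant figure)
White → 9 (second significant figure)
Gold → ×0.1 multiplier
Gold → ±5% tolerance
69 × 0.1 = 6.9 Ω
Smallest = 6.9 × (1 − 5/100) = 6.555 Ω.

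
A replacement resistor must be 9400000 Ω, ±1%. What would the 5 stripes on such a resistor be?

9400000 Ω = 940 × 10^4.
9 → white
4 → yellow
0 → black
Multiplier 10^4 → yellow.
±1% tolerance → brown.

white, yellow, black, yellow, brown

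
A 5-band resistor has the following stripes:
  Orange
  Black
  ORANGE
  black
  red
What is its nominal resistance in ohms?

Orange → 3 (first significant figure)
Black → 0 (second significant figure)
Orange → 3 (third significant figure)
Black → ×1 multiplier
303 × 1 = 303 Ω

303 Ω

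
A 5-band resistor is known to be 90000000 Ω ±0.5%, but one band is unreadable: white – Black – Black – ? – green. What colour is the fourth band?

90000000 Ω = 900 × 10^5.
The fourth band is the multiplier, 10^5, which is green.

green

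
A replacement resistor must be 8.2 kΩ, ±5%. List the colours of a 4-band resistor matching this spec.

8200 Ω = 82 × 10^2.
8 → grey
2 → red
Multiplier 10^2 → red.
±5% tolerance → gold.

grey, red, red, gold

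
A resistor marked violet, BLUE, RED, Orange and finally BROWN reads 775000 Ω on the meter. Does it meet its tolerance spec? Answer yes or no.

no

Violet → 7 (first significant figure)
Blue → 6 (second significant figure)
Red → 2 (third significant figure)
Orange → ×10^3 multiplier
Brown → ±1% tolerance
762 × 1000 = 762000 Ω
Allowed range: 754380 Ω to 769620 Ω.
775000 Ω lies outside that range.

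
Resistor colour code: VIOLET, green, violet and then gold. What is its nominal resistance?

Violet → 7 (first significant figure)
Green → 5 (second significant figure)
Violet → ×10^7 multiplier
75 × 10000000 = 750000000 Ω

750000000 Ω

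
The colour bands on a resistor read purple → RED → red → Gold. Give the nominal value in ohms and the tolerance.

Violet → 7 (first significant figure)
Red → 2 (second significant figure)
Red → ×10^2 multiplier
Gold → ±5% tolerance
72 × 100 = 7200 Ω

7200 Ω ±5%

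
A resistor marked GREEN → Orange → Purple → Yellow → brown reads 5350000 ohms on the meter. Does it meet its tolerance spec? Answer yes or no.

Green → 5 (first significant figure)
Orange → 3 (second significant figure)
Violet → 7 (third significant figure)
Yellow → ×10^4 multiplier
Brown → ±1% tolerance
537 × 10000 = 5370000 Ω
Allowed range: 5316300 Ω to 5423700 Ω.
5350000 ohms lies inside that range.

yes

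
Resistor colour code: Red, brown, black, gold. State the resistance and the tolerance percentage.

Red → 2 (first significant figure)
Brown → 1 (second significant figure)
Black → ×1 multiplier
Gold → ±5% tolerance
21 × 1 = 21 Ω

21 Ω ±5%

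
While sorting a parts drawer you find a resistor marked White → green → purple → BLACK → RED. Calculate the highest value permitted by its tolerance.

White → 9 (first significant figure)
Green → 5 (second significant figure)
Violet → 7 (third significant figure)
Black → ×1 multiplier
Red → ±2% tolerance
957 × 1 = 957 Ω
Highest = 957 × (1 + 2/100) = 976.14 Ω.

976.14 Ω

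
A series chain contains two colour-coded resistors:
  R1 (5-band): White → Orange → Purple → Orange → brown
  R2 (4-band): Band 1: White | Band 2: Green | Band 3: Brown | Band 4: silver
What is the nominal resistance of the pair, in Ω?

937950 Ω

R1: white, orange, violet → 937; orange ×10^3 → 937000 Ω.
R2: white, green → 95; brown ×10 → 950 Ω.
Series: 937000 + 950 = 937950 Ω.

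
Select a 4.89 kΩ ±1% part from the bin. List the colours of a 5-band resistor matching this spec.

4890 Ω = 489 × 10^1.
4 → yellow
8 → grey
9 → white
Multiplier 10^1 → brown.
±1% tolerance → brown.

yellow, grey, white, brown, brown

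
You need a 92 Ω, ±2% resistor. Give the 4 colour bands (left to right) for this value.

92 Ω = 92 × 10^0.
9 → white
2 → red
Multiplier 10^0 → black.
±2% tolerance → red.

white, red, black, red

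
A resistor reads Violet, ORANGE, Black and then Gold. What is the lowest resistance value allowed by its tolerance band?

69.35 Ω

Violet → 7 (first significant figure)
Orange → 3 (second significant figure)
Black → ×1 multiplier
Gold → ±5% tolerance
73 × 1 = 73 Ω
Lowest = 73 × (1 − 5/100) = 69.35 Ω.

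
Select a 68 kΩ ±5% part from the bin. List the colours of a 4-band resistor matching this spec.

blue, grey, orange, gold

68000 Ω = 68 × 10^3.
6 → blue
8 → grey
Multiplier 10^3 → orange.
±5% tolerance → gold.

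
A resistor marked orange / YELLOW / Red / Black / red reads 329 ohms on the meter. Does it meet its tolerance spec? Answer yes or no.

Orange → 3 (first significant figure)
Yellow → 4 (second significant figure)
Red → 2 (third significant figure)
Black → ×1 multiplier
Red → ±2% tolerance
342 × 1 = 342 Ω
Allowed range: 335.16 Ω to 348.84 Ω.
329 ohms lies outside that range.

no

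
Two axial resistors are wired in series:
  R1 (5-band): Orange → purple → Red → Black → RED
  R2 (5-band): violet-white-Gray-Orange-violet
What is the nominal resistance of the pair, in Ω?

798372 Ω

R1: orange, violet, red → 372; black ×1 → 372 Ω.
R2: violet, white, grey → 798; orange ×10^3 → 798000 Ω.
Series: 372 + 798000 = 798372 Ω.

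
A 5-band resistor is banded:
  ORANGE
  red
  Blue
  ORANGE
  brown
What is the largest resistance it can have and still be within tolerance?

Orange → 3 (first significant figure)
Red → 2 (second significant figure)
Blue → 6 (third significant figure)
Orange → ×10^3 multiplier
Brown → ±1% tolerance
326 × 1000 = 326000 Ω
Largest = 326000 × (1 + 1/100) = 329260 Ω.

329260 Ω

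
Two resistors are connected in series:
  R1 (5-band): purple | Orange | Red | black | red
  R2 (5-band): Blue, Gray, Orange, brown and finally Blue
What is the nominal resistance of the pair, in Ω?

7562 Ω

R1: violet, orange, red → 732; black ×1 → 732 Ω.
R2: blue, grey, orange → 683; brown ×10 → 6830 Ω.
Series: 732 + 6830 = 7562 Ω.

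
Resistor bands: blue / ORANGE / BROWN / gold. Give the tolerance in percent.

The last band, gold, is the tolerance band.
Gold corresponds to ±5%.

±5%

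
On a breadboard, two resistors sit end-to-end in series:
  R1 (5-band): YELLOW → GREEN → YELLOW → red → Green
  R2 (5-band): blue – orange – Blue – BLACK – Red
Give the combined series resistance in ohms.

R1: yellow, green, yellow → 454; red ×10^2 → 45400 Ω.
R2: blue, orange, blue → 636; black ×1 → 636 Ω.
Series: 45400 + 636 = 46036 Ω.

46036 Ω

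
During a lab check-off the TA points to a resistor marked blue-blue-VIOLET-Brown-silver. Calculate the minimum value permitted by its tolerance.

Blue → 6 (first significant figure)
Blue → 6 (second significant figure)
Violet → 7 (third significant figure)
Brown → ×10 multiplier
Silver → ±10% tolerance
667 × 10 = 6670 Ω
Minimum = 6670 × (1 − 10/100) = 6003 Ω.

6003 Ω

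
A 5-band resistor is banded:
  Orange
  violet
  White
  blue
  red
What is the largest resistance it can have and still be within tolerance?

386580000 Ω

Orange → 3 (first significant figure)
Violet → 7 (second significant figure)
White → 9 (third significant figure)
Blue → ×10^6 multiplier
Red → ±2% tolerance
379 × 1000000 = 379000000 Ω
Largest = 379000000 × (1 + 2/100) = 386580000 Ω.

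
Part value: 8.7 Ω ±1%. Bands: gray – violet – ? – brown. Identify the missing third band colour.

8.7 Ω = 87 × 10^-1.
The third band is the multiplier, 10^-1, which is gold.

gold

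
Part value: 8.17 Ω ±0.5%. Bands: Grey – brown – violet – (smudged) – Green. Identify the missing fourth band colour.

8.17 Ω = 817 × 10^-2.
The fourth band is the multiplier, 10^-2, which is silver.

silver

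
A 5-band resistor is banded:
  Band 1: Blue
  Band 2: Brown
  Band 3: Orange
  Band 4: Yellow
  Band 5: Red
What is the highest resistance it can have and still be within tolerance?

6252600 Ω

Blue → 6 (first significant figure)
Brown → 1 (second significant figure)
Orange → 3 (third significant figure)
Yellow → ×10^4 multiplier
Red → ±2% tolerance
613 × 10000 = 6130000 Ω
Highest = 6130000 × (1 + 2/100) = 6252600 Ω.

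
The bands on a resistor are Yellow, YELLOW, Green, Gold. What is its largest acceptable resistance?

4620000 Ω

Yellow → 4 (first significant figure)
Yellow → 4 (second significant figure)
Green → ×10^5 multiplier
Gold → ±5% tolerance
44 × 100000 = 4400000 Ω
Largest = 4400000 × (1 + 5/100) = 4620000 Ω.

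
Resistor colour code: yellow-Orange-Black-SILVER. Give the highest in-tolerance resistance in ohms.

47.3 Ω

Yellow → 4 (first significant figure)
Orange → 3 (second significant figure)
Black → ×1 multiplier
Silver → ±10% tolerance
43 × 1 = 43 Ω
Highest = 43 × (1 + 10/100) = 47.3 Ω.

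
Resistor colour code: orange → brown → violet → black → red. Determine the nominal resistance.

317 Ω

Orange → 3 (first significant figure)
Brown → 1 (second significant figure)
Violet → 7 (third significant figure)
Black → ×1 multiplier
317 × 1 = 317 Ω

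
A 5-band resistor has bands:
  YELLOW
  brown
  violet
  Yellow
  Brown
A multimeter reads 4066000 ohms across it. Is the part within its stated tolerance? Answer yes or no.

no

Yellow → 4 (first significant figure)
Brown → 1 (second significant figure)
Violet → 7 (third significant figure)
Yellow → ×10^4 multiplier
Brown → ±1% tolerance
417 × 10000 = 4170000 Ω
Allowed range: 4128300 Ω to 4211700 Ω.
4066000 ohms lies outside that range.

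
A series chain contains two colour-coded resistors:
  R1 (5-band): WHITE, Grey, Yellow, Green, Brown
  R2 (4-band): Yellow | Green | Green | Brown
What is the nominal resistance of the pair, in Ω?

R1: white, grey, yellow → 984; green ×10^5 → 98400000 Ω.
R2: yellow, green → 45; green ×10^5 → 4500000 Ω.
Series: 98400000 + 4500000 = 102900000 Ω.

102900000 Ω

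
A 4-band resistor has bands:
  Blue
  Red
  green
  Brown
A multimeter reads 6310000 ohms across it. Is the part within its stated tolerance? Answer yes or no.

no

Blue → 6 (first significant figure)
Red → 2 (second significant figure)
Green → ×10^5 multiplier
Brown → ±1% tolerance
62 × 100000 = 6200000 Ω
Allowed range: 6138000 Ω to 6262000 Ω.
6310000 ohms lies outside that range.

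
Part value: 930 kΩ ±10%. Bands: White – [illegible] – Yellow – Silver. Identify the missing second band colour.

orange

930000 Ω = 93 × 10^4.
The second band gives digit 3 of the significand, and 3 is orange.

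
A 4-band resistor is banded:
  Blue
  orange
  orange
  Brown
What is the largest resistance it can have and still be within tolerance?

63630 Ω

Blue → 6 (first significant figure)
Orange → 3 (second significant figure)
Orange → ×10^3 multiplier
Brown → ±1% tolerance
63 × 1000 = 63000 Ω
Largest = 63000 × (1 + 1/100) = 63630 Ω.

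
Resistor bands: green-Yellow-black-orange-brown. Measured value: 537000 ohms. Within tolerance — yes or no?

yes

Green → 5 (first significant figure)
Yellow → 4 (second significant figure)
Black → 0 (third significant figure)
Orange → ×10^3 multiplier
Brown → ±1% tolerance
540 × 1000 = 540000 Ω
Allowed range: 534600 Ω to 545400 Ω.
537000 ohms lies inside that range.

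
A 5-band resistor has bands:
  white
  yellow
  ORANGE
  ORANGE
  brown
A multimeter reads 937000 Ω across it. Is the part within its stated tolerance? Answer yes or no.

White → 9 (first significant figure)
Yellow → 4 (second significant figure)
Orange → 3 (third significant figure)
Orange → ×10^3 multiplier
Brown → ±1% tolerance
943 × 1000 = 943000 Ω
Allowed range: 933570 Ω to 952430 Ω.
937000 Ω lies inside that range.

yes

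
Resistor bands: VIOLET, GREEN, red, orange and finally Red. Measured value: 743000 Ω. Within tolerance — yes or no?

Violet → 7 (first significant figure)
Green → 5 (second significant figure)
Red → 2 (third significant figure)
Orange → ×10^3 multiplier
Red → ±2% tolerance
752 × 1000 = 752000 Ω
Allowed range: 736960 Ω to 767040 Ω.
743000 Ω lies inside that range.

yes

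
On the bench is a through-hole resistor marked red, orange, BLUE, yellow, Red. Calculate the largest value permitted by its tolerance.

2407200 Ω

Red → 2 (first significant figure)
Orange → 3 (second significant figure)
Blue → 6 (third significant figure)
Yellow → ×10^4 multiplier
Red → ±2% tolerance
236 × 10000 = 2360000 Ω
Largest = 2360000 × (1 + 2/100) = 2407200 Ω.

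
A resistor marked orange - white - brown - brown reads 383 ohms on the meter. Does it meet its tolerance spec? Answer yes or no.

no

Orange → 3 (first significant figure)
White → 9 (second significant figure)
Brown → ×10 multiplier
Brown → ±1% tolerance
39 × 10 = 390 Ω
Allowed range: 386.1 Ω to 393.9 Ω.
383 ohms lies outside that range.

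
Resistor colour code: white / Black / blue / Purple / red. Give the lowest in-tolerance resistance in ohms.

8878800000 Ω

White → 9 (first significant figure)
Black → 0 (second significant figure)
Blue → 6 (third significant figure)
Violet → ×10^7 multiplier
Red → ±2% tolerance
906 × 10000000 = 9060000000 Ω
Lowest = 9060000000 × (1 − 2/100) = 8878800000 Ω.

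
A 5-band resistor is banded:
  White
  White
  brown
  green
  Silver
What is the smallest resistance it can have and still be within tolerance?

White → 9 (first significant figure)
White → 9 (second significant figure)
Brown → 1 (third significant figure)
Green → ×10^5 multiplier
Silver → ±10% tolerance
991 × 100000 = 99100000 Ω
Smallest = 99100000 × (1 − 10/100) = 89190000 Ω.

89190000 Ω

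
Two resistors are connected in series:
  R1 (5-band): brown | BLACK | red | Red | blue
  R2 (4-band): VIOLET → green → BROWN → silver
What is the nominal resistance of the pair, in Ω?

10950 Ω

R1: brown, black, red → 102; red ×10^2 → 10200 Ω.
R2: violet, green → 75; brown ×10 → 750 Ω.
Series: 10200 + 750 = 10950 Ω.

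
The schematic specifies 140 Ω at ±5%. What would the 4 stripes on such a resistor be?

brown, yellow, brown, gold

140 Ω = 14 × 10^1.
1 → brown
4 → yellow
Multiplier 10^1 → brown.
±5% tolerance → gold.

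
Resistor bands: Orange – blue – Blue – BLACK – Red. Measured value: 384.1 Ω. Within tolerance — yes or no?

no

Orange → 3 (first significant figure)
Blue → 6 (second significant figure)
Blue → 6 (third significant figure)
Black → ×1 multiplier
Red → ±2% tolerance
366 × 1 = 366 Ω
Allowed range: 358.68 Ω to 373.32 Ω.
384.1 Ω lies outside that range.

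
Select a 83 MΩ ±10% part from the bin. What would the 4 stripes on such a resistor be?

grey, orange, blue, silver

83000000 Ω = 83 × 10^6.
8 → grey
3 → orange
Multiplier 10^6 → blue.
±10% tolerance → silver.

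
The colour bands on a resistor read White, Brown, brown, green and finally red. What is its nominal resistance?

White → 9 (first significant figure)
Brown → 1 (second significant figure)
Brown → 1 (third significant figure)
Green → ×10^5 multiplier
911 × 100000 = 91100000 Ω

91100000 Ω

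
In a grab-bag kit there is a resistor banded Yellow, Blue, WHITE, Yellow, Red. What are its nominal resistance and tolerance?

4690000 Ω ±2%

Yellow → 4 (first significant figure)
Blue → 6 (second significant figure)
White → 9 (third significant figure)
Yellow → ×10^4 multiplier
Red → ±2% tolerance
469 × 10000 = 4690000 Ω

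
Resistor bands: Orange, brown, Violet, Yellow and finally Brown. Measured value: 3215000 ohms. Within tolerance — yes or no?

no

Orange → 3 (first significant figure)
Brown → 1 (second significant figure)
Violet → 7 (third significant figure)
Yellow → ×10^4 multiplier
Brown → ±1% tolerance
317 × 10000 = 3170000 Ω
Allowed range: 3138300 Ω to 3201700 Ω.
3215000 ohms lies outside that range.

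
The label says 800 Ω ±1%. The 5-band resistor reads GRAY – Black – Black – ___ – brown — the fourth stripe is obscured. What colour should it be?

800 Ω = 800 × 10^0.
The fourth band is the multiplier, 10^0, which is black.

black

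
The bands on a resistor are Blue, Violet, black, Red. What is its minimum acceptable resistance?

65.66 Ω

Blue → 6 (first significant figure)
Violet → 7 (second significant figure)
Black → ×1 multiplier
Red → ±2% tolerance
67 × 1 = 67 Ω
Minimum = 67 × (1 − 2/100) = 65.66 Ω.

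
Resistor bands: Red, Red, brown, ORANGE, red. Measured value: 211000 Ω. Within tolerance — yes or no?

no

Red → 2 (first significant figure)
Red → 2 (second significant figure)
Brown → 1 (third significant figure)
Orange → ×10^3 multiplier
Red → ±2% tolerance
221 × 1000 = 221000 Ω
Allowed range: 216580 Ω to 225420 Ω.
211000 Ω lies outside that range.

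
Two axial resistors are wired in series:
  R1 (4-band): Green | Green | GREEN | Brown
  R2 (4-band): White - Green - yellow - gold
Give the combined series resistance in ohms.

6450000 Ω

R1: green, green → 55; green ×10^5 → 5500000 Ω.
R2: white, green → 95; yellow ×10^4 → 950000 Ω.
Series: 5500000 + 950000 = 6450000 Ω.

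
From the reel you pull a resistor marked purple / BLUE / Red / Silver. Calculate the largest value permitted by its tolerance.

Violet → 7 (first significant figure)
Blue → 6 (second significant figure)
Red → ×10^2 multiplier
Silver → ±10% tolerance
76 × 100 = 7600 Ω
Largest = 7600 × (1 + 10/100) = 8360 Ω.

8360 Ω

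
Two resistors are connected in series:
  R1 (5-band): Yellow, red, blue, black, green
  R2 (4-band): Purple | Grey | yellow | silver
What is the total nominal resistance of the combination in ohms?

R1: yellow, red, blue → 426; black ×1 → 426 Ω.
R2: violet, grey → 78; yellow ×10^4 → 780000 Ω.
Series: 426 + 780000 = 780426 Ω.

780426 Ω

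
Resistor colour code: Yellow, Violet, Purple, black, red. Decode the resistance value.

477 Ω

Yellow → 4 (first significant figure)
Violet → 7 (second significant figure)
Violet → 7 (third significant figure)
Black → ×1 multiplier
477 × 1 = 477 Ω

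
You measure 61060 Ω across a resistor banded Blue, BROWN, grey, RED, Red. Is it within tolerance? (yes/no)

yes

Blue → 6 (first significant figure)
Brown → 1 (second significant figure)
Grey → 8 (third significant figure)
Red → ×10^2 multiplier
Red → ±2% tolerance
618 × 100 = 61800 Ω
Allowed range: 60564 Ω to 63036 Ω.
61060 Ω lies inside that range.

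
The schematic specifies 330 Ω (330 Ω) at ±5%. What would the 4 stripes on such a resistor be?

330 Ω = 33 × 10^1.
3 → orange
3 → orange
Multiplier 10^1 → brown.
±5% tolerance → gold.

orange, orange, brown, gold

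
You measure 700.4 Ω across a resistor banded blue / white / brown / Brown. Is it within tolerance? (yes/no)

no

Blue → 6 (first significant figure)
White → 9 (second significant figure)
Brown → ×10 multiplier
Brown → ±1% tolerance
69 × 10 = 690 Ω
Allowed range: 683.1 Ω to 696.9 Ω.
700.4 Ω lies outside that range.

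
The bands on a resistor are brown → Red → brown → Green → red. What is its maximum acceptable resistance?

Brown → 1 (first significant figure)
Red → 2 (second significant figure)
Brown → 1 (third significant figure)
Green → ×10^5 multiplier
Red → ±2% tolerance
121 × 100000 = 12100000 Ω
Maximum = 12100000 × (1 + 2/100) = 12342000 Ω.

12342000 Ω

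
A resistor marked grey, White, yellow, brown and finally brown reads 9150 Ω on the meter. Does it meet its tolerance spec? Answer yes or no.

Grey → 8 (first significant figure)
White → 9 (second significant figure)
Yellow → 4 (third significant figure)
Brown → ×10 multiplier
Brown → ±1% tolerance
894 × 10 = 8940 Ω
Allowed range: 8850.6 Ω to 9029.4 Ω.
9150 Ω lies outside that range.

no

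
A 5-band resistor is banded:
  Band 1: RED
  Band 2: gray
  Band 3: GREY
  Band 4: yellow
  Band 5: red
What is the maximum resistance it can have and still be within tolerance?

Red → 2 (first significant figure)
Grey → 8 (second significant figure)
Grey → 8 (third significant figure)
Yellow → ×10^4 multiplier
Red → ±2% tolerance
288 × 10000 = 2880000 Ω
Maximum = 2880000 × (1 + 2/100) = 2937600 Ω.

2937600 Ω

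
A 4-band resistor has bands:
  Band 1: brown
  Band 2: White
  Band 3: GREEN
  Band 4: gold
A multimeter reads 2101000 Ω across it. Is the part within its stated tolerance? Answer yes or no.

no

Brown → 1 (first significant figure)
White → 9 (second significant figure)
Green → ×10^5 multiplier
Gold → ±5% tolerance
19 × 100000 = 1900000 Ω
Allowed range: 1805000 Ω to 1995000 Ω.
2101000 Ω lies outside that range.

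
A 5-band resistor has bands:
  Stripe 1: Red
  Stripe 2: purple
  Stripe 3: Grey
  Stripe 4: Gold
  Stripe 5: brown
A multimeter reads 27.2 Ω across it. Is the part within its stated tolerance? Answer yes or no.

no

Red → 2 (first significant figure)
Violet → 7 (second significant figure)
Grey → 8 (third significant figure)
Gold → ×0.1 multiplier
Brown → ±1% tolerance
278 × 0.1 = 27.8 Ω
Allowed range: 27.522 Ω to 28.078 Ω.
27.2 Ω lies outside that range.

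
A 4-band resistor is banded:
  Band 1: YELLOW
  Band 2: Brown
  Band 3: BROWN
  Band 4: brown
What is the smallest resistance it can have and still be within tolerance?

Yellow → 4 (first significant figure)
Brown → 1 (second significant figure)
Brown → ×10 multiplier
Brown → ±1% tolerance
41 × 10 = 410 Ω
Smallest = 410 × (1 − 1/100) = 405.9 Ω.

405.9 Ω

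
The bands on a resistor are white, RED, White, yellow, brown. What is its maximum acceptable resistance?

White → 9 (first significant figure)
Red → 2 (second significant figure)
White → 9 (third significant figure)
Yellow → ×10^4 multiplier
Brown → ±1% tolerance
929 × 10000 = 9290000 Ω
Maximum = 9290000 × (1 + 1/100) = 9382900 Ω.

9382900 Ω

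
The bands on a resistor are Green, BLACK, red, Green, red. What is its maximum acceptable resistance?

51204000 Ω

Green → 5 (first significant figure)
Black → 0 (second significant figure)
Red → 2 (third significant figure)
Green → ×10^5 multiplier
Red → ±2% tolerance
502 × 100000 = 50200000 Ω
Maximum = 50200000 × (1 + 2/100) = 51204000 Ω.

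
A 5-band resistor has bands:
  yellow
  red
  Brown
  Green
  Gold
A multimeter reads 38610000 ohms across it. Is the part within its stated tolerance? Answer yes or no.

no

Yellow → 4 (first significant figure)
Red → 2 (second significant figure)
Brown → 1 (third significant figure)
Green → ×10^5 multiplier
Gold → ±5% tolerance
421 × 100000 = 42100000 Ω
Allowed range: 39995000 Ω to 44205000 Ω.
38610000 ohms lies outside that range.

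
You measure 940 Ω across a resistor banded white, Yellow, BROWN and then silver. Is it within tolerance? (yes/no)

yes

White → 9 (first significant figure)
Yellow → 4 (second significant figure)
Brown → ×10 multiplier
Silver → ±10% tolerance
94 × 10 = 940 Ω
Allowed range: 846 Ω to 1034 Ω.
940 Ω lies inside that range.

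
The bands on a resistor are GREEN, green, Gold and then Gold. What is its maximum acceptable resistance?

5.775 Ω

Green → 5 (first significant figure)
Green → 5 (second significant figure)
Gold → ×0.1 multiplier
Gold → ±5% tolerance
55 × 0.1 = 5.5 Ω
Maximum = 5.5 × (1 + 5/100) = 5.775 Ω.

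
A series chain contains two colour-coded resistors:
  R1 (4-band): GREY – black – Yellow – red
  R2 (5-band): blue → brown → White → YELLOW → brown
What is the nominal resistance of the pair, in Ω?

R1: grey, black → 80; yellow ×10^4 → 800000 Ω.
R2: blue, brown, white → 619; yellow ×10^4 → 6190000 Ω.
Series: 800000 + 6190000 = 6990000 Ω.

6990000 Ω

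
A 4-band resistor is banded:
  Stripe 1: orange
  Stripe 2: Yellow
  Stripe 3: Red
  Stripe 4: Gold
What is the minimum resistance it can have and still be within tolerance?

Orange → 3 (first significant figure)
Yellow → 4 (second significant figure)
Red → ×10^2 multiplier
Gold → ±5% tolerance
34 × 100 = 3400 Ω
Minimum = 3400 × (1 − 5/100) = 3230 Ω.

3230 Ω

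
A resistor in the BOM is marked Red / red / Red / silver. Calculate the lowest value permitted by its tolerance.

Red → 2 (first significant figure)
Red → 2 (second significant figure)
Red → ×10^2 multiplier
Silver → ±10% tolerance
22 × 100 = 2200 Ω
Lowest = 2200 × (1 − 10/100) = 1980 Ω.

1980 Ω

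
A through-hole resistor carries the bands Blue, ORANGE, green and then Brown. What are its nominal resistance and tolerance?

6300000 Ω ±1%

Blue → 6 (first significant figure)
Orange → 3 (second significant figure)
Green → ×10^5 multiplier
Brown → ±1% tolerance
63 × 100000 = 6300000 Ω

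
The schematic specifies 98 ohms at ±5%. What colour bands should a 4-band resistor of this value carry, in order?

98 Ω = 98 × 10^0.
9 → white
8 → grey
Multiplier 10^0 → black.
±5% tolerance → gold.

white, grey, black, gold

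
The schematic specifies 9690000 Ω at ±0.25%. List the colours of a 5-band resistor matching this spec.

white, blue, white, yellow, blue

9690000 Ω = 969 × 10^4.
9 → white
6 → blue
9 → white
Multiplier 10^4 → yellow.
±0.25% tolerance → blue.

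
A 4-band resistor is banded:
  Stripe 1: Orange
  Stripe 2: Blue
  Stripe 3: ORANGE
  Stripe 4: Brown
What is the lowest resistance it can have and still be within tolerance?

Orange → 3 (first significant figure)
Blue → 6 (second significant figure)
Orange → ×10^3 multiplier
Brown → ±1% tolerance
36 × 1000 = 36000 Ω
Lowest = 36000 × (1 − 1/100) = 35640 Ω.

35640 Ω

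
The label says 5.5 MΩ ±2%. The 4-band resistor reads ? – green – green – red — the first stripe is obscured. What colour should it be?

5500000 Ω = 55 × 10^5.
The first band gives digit 5 of the significand, and 5 is green.

green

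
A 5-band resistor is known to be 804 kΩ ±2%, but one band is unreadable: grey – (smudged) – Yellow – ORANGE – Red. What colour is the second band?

black

804000 Ω = 804 × 10^3.
The second band gives digit 0 of the significand, and 0 is black.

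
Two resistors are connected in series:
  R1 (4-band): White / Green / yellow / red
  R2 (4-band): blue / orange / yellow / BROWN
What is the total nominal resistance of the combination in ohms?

1580000 Ω

R1: white, green → 95; yellow ×10^4 → 950000 Ω.
R2: blue, orange → 63; yellow ×10^4 → 630000 Ω.
Series: 950000 + 630000 = 1580000 Ω.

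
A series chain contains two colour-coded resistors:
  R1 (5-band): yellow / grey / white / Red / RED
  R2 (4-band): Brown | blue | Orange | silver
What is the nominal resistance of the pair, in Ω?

64900 Ω

R1: yellow, grey, white → 489; red ×10^2 → 48900 Ω.
R2: brown, blue → 16; orange ×10^3 → 16000 Ω.
Series: 48900 + 16000 = 64900 Ω.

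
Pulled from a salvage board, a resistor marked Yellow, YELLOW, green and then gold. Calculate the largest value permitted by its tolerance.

Yellow → 4 (first significant figure)
Yellow → 4 (second significant figure)
Green → ×10^5 multiplier
Gold → ±5% tolerance
44 × 100000 = 4400000 Ω
Largest = 4400000 × (1 + 5/100) = 4620000 Ω.

4620000 Ω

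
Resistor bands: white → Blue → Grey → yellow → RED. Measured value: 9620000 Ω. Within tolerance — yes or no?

yes

White → 9 (first significant figure)
Blue → 6 (second significant figure)
Grey → 8 (third significant figure)
Yellow → ×10^4 multiplier
Red → ±2% tolerance
968 × 10000 = 9680000 Ω
Allowed range: 9486400 Ω to 9873600 Ω.
9620000 Ω lies inside that range.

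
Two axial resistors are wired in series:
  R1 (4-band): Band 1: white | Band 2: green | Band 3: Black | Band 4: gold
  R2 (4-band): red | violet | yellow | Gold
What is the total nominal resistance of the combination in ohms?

270095 Ω

R1: white, green → 95; black ×1 → 95 Ω.
R2: red, violet → 27; yellow ×10^4 → 270000 Ω.
Series: 95 + 270000 = 270095 Ω.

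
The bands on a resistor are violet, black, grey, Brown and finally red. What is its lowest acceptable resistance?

Violet → 7 (first significant figure)
Black → 0 (second significant figure)
Grey → 8 (third significant figure)
Brown → ×10 multiplier
Red → ±2% tolerance
708 × 10 = 7080 Ω
Lowest = 7080 × (1 − 2/100) = 6938.4 Ω.

6938.4 Ω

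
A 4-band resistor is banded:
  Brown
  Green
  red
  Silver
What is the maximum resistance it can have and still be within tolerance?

Brown → 1 (first significant figure)
Green → 5 (second significant figure)
Red → ×10^2 multiplier
Silver → ±10% tolerance
15 × 100 = 1500 Ω
Maximum = 1500 × (1 + 10/100) = 1650 Ω.

1650 Ω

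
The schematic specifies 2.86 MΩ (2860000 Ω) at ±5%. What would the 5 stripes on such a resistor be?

red, grey, blue, yellow, gold

2860000 Ω = 286 × 10^4.
2 → red
8 → grey
6 → blue
Multiplier 10^4 → yellow.
±5% tolerance → gold.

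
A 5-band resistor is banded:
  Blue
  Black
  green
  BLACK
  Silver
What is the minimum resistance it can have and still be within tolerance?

544.5 Ω

Blue → 6 (first significant figure)
Black → 0 (second significant figure)
Green → 5 (third significant figure)
Black → ×1 multiplier
Silver → ±10% tolerance
605 × 1 = 605 Ω
Minimum = 605 × (1 − 10/100) = 544.5 Ω.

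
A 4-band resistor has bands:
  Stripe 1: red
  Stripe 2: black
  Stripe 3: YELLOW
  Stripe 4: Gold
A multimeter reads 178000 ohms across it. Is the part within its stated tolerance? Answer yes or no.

no

Red → 2 (first significant figure)
Black → 0 (second significant figure)
Yellow → ×10^4 multiplier
Gold → ±5% tolerance
20 × 10000 = 200000 Ω
Allowed range: 190000 Ω to 210000 Ω.
178000 ohms lies outside that range.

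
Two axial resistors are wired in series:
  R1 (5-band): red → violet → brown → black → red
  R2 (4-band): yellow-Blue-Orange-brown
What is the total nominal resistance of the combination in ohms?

46271 Ω

R1: red, violet, brown → 271; black ×1 → 271 Ω.
R2: yellow, blue → 46; orange ×10^3 → 46000 Ω.
Series: 271 + 46000 = 46271 Ω.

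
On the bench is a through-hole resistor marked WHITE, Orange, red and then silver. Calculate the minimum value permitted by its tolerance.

White → 9 (first significant figure)
Orange → 3 (second significant figure)
Red → ×10^2 multiplier
Silver → ±10% tolerance
93 × 100 = 9300 Ω
Minimum = 9300 × (1 − 10/100) = 8370 Ω.

8370 Ω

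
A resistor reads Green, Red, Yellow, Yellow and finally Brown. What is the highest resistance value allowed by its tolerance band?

5292400 Ω

Green → 5 (first significant figure)
Red → 2 (second significant figure)
Yellow → 4 (third significant figure)
Yellow → ×10^4 multiplier
Brown → ±1% tolerance
524 × 10000 = 5240000 Ω
Highest = 5240000 × (1 + 1/100) = 5292400 Ω.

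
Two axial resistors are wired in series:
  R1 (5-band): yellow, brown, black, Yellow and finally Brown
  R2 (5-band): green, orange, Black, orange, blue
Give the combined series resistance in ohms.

4630000 Ω

R1: yellow, brown, black → 410; yellow ×10^4 → 4100000 Ω.
R2: green, orange, black → 530; orange ×10^3 → 530000 Ω.
Series: 4100000 + 530000 = 4630000 Ω.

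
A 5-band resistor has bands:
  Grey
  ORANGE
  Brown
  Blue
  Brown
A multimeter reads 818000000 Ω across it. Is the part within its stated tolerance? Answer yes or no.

no

Grey → 8 (first significant figure)
Orange → 3 (second significant figure)
Brown → 1 (third significant figure)
Blue → ×10^6 multiplier
Brown → ±1% tolerance
831 × 1000000 = 831000000 Ω
Allowed range: 822690000 Ω to 839310000 Ω.
818000000 Ω lies outside that range.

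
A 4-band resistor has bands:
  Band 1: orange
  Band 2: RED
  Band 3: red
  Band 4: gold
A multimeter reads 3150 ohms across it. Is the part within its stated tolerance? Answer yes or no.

yes

Orange → 3 (first significant figure)
Red → 2 (second significant figure)
Red → ×10^2 multiplier
Gold → ±5% tolerance
32 × 100 = 3200 Ω
Allowed range: 3040 Ω to 3360 Ω.
3150 ohms lies inside that range.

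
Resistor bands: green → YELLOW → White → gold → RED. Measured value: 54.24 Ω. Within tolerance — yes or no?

Green → 5 (first significant figure)
Yellow → 4 (second significant figure)
White → 9 (third significant figure)
Gold → ×0.1 multiplier
Red → ±2% tolerance
549 × 0.1 = 54.9 Ω
Allowed range: 53.802 Ω to 55.998 Ω.
54.24 Ω lies inside that range.

yes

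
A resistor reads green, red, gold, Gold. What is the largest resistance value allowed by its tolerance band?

5.46 Ω

Green → 5 (first significant figure)
Red → 2 (second significant figure)
Gold → ×0.1 multiplier
Gold → ±5% tolerance
52 × 0.1 = 5.2 Ω
Largest = 5.2 × (1 + 5/100) = 5.46 Ω.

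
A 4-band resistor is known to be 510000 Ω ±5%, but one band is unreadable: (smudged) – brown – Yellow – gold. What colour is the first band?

green

510000 Ω = 51 × 10^4.
The first band gives digit 5 of the significand, and 5 is green.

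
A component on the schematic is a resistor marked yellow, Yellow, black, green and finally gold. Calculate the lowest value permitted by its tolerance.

41800000 Ω

Yellow → 4 (first significant figure)
Yellow → 4 (second significant figure)
Black → 0 (third significant figure)
Green → ×10^5 multiplier
Gold → ±5% tolerance
440 × 100000 = 44000000 Ω
Lowest = 44000000 × (1 − 5/100) = 41800000 Ω.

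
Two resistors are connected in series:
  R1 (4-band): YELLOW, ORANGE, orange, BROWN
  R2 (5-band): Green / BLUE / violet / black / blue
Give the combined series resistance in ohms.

43567 Ω

R1: yellow, orange → 43; orange ×10^3 → 43000 Ω.
R2: green, blue, violet → 567; black ×1 → 567 Ω.
Series: 43000 + 567 = 43567 Ω.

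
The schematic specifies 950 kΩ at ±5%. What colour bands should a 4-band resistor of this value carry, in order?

white, green, yellow, gold

950000 Ω = 95 × 10^4.
9 → white
5 → green
Multiplier 10^4 → yellow.
±5% tolerance → gold.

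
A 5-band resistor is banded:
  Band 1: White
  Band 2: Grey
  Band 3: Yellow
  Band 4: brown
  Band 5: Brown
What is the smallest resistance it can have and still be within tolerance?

White → 9 (first significant figure)
Grey → 8 (second significant figure)
Yellow → 4 (third significant figure)
Brown → ×10 multiplier
Brown → ±1% tolerance
984 × 10 = 9840 Ω
Smallest = 9840 × (1 − 1/100) = 9741.6 Ω.

9741.6 Ω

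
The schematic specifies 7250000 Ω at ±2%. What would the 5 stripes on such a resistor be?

violet, red, green, yellow, red

7250000 Ω = 725 × 10^4.
7 → violet
2 → red
5 → green
Multiplier 10^4 → yellow.
±2% tolerance → red.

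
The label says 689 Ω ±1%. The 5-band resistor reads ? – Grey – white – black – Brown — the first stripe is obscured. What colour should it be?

blue

689 Ω = 689 × 10^0.
The first band gives digit 6 of the significand, and 6 is blue.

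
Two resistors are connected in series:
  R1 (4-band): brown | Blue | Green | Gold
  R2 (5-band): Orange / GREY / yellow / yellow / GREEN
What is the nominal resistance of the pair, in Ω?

5440000 Ω

R1: brown, blue → 16; green ×10^5 → 1600000 Ω.
R2: orange, grey, yellow → 384; yellow ×10^4 → 3840000 Ω.
Series: 1600000 + 3840000 = 5440000 Ω.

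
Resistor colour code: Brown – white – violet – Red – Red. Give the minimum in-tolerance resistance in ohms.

19306 Ω

Brown → 1 (first significant figure)
White → 9 (second significant figure)
Violet → 7 (third significant figure)
Red → ×10^2 multiplier
Red → ±2% tolerance
197 × 100 = 19700 Ω
Minimum = 19700 × (1 − 2/100) = 19306 Ω.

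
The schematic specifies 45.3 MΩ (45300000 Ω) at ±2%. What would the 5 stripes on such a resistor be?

45300000 Ω = 453 × 10^5.
4 → yellow
5 → green
3 → orange
Multiplier 10^5 → green.
±2% tolerance → red.

yellow, green, orange, green, red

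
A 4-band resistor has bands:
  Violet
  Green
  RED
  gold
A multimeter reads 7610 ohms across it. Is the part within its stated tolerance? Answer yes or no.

yes

Violet → 7 (first significant figure)
Green → 5 (second significant figure)
Red → ×10^2 multiplier
Gold → ±5% tolerance
75 × 100 = 7500 Ω
Allowed range: 7125 Ω to 7875 Ω.
7610 ohms lies inside that range.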